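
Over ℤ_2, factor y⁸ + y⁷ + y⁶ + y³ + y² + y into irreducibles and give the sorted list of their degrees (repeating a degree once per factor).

1, 1, 2, 4

Write f(y) = y⁸ + y⁷ + y⁶ + y³ + y² + y.
Roots in ℤ_2: f(0) = 0 → root; f(1) = 0 → root.
Linear factors from roots: (y), (y + 1).
Complete factorization: f(y) = (y)·(y + 1)·(y² + y + 1)·(y⁴ + y³ + y² + y + 1).
Factor degrees with multiplicity: 1 + 1 + 2 + 4 = 8.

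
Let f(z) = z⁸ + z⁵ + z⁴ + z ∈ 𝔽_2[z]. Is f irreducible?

Check for roots in 𝔽_2: f(0) = 0 → root; f(1) = 0 → root.
f(0) = 0, so (z) divides f(z); f is reducible.

No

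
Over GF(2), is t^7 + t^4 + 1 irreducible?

Yes

Write g(t) = t^7 + t^4 + 1.
Check for roots in GF(2): g(0) = 1; g(1) = 1.
No roots, so no linear factors.
Monic irreducibles of degree 2 over GF(2): t^2 + t + 1.
None of them divide g (all give nonzero remainder).
Monic irreducibles of degree 3 over GF(2): t^3 + t + 1, t^3 + t^2 + 1.
None of them divide g (all give nonzero remainder).
No irreducible factor of degree ≤ 3 exists, so g is irreducible over GF(2).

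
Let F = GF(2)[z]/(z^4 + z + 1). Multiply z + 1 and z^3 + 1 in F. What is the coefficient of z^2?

Multiply in GF(2)[z]: (z + 1)·(z^3 + 1) = z^4 + z^3 + z + 1.
Reduce using z^4 ≡ z + 1 (mod z^4 + z + 1).
Reduced: z^3.

0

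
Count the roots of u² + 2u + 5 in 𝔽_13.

Write h(u) = u² + 2u + 5.
Evaluate at each of the 13 elements of 𝔽_13:
h(0) = 5; h(1) = 8; h(2) = 0 → root; h(3) = 7; h(4) = 3; h(5) = 1; h(6) = 1; h(7) = 3; h(8) = 7; h(9) = 0 → root; h(10) = 8; h(11) = 5; h(12) = 4.
Roots: {2, 9}.

2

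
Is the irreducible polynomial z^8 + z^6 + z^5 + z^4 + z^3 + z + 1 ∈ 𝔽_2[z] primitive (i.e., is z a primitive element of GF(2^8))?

Write f(z) = z^8 + z^6 + z^5 + z^4 + z^3 + z + 1.
|GF(2^8)^×| = 2^8 − 1 = 255. Prime factorization: 255 = 3·5·17.
f is primitive ⇔ z has order 255 in GF(2)[z]/(f), i.e. z^(255/q) ≠ 1 for each prime q | 255.
z^(85) mod f = 1
z^(51) mod f = z^6 + z^5 + z^4 + z^3.
z^(15) mod f = z^7 + z^5 + z^4 + z^3 + z^2.
Since z^(85) = 1, the order of z divides 85 < 255; not primitive.

No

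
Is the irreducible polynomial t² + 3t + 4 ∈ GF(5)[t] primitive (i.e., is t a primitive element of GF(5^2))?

No

Write f(t) = t² + 3t + 4.
|GF(5^2)^×| = 5^2 − 1 = 24. Prime factorization: 24 = 2^3·3.
f is primitive ⇔ t has order 24 in GF(5)[t]/(f), i.e. t^(24/q) ≠ 1 for each prime q | 24.
t^(12) mod f = 1
t^(8) mod f = 3t + 4.
Since t^(12) = 1, the order of t divides 12 < 24; not primitive.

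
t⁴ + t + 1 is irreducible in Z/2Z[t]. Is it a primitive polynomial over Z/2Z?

Yes

Write f(t) = t⁴ + t + 1.
|GF(2^4)^×| = 2^4 − 1 = 15. Prime factorization: 15 = 3·5.
f is primitive ⇔ t has order 15 in GF(2)[t]/(f), i.e. t^(15/q) ≠ 1 for each prime q | 15.
t^(5) mod f = t² + t.
t^(3) mod f = t³.
None equal 1, so t has full order 15; f is primitive.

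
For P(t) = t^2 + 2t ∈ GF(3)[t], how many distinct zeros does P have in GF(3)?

Evaluate at each of the 3 elements of GF(3):
P(0) = 0 → root; P(1) = 0 → root; P(2) = 2.
Roots: {0, 1}.

2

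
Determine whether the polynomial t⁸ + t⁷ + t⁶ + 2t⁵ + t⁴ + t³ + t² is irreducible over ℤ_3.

Write h(t) = t⁸ + t⁷ + t⁶ + 2t⁵ + t⁴ + t³ + t².
Check for roots in ℤ_3: h(0) = 0 → root; h(1) = 2; h(2) = 0 → root.
h(0) = 0, so (t) divides h(t); h is reducible.

No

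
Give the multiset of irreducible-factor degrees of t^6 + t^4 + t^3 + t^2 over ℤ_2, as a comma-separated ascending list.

1, 1, 1, 3

Write g(t) = t^6 + t^4 + t^3 + t^2.
Roots in ℤ_2: g(0) = 0 → root; g(1) = 0 → root.
Linear factors from roots: (t), (t + 1).
Complete factorization: g(t) = (t + 1)·(t)^2·(t^3 + t^2 + 1).
Factor degrees with multiplicity: 1 + 1 + 1 + 3 = 6.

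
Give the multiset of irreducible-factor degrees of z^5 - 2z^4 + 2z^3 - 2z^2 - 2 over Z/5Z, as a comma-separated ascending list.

1, 2, 2

Write g(z) = z^5 - 2z^4 + 2z^3 - 2z^2 - 2.
Roots in Z/5Z: g(0) = 3; g(1) = 2; g(2) = 1; g(3) = 0 → root; g(4) = 1.
Linear factors from roots: (z + 2).
Complete factorization: g(z) = (z + 2)·(z^2 - 2z - 2)^2.
Factor degrees with multiplicity: 1 + 2 + 2 = 5.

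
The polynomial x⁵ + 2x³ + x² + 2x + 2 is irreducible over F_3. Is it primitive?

Write f(x) = x⁵ + 2x³ + x² + 2x + 2.
|GF(3^5)^×| = 3^5 − 1 = 242. Prime factorization: 242 = 2·11^2.
f is primitive ⇔ x has order 242 in GF(3)[x]/(f), i.e. x^(242/q) ≠ 1 for each prime q | 242.
x^(121) mod f = 1
x^(22) mod f = 1
Since x^(121) = 1, the order of x divides 121 < 242; not primitive.

No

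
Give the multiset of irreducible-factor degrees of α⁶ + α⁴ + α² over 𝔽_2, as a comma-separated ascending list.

1, 1, 2, 2

Write h(α) = α⁶ + α⁴ + α².
Roots in 𝔽_2: h(0) = 0 → root; h(1) = 1.
Linear factors from roots: (α).
Complete factorization: h(α) = (α)^2·(α² + α + 1)^2.
Factor degrees with multiplicity: 1 + 1 + 2 + 2 = 6.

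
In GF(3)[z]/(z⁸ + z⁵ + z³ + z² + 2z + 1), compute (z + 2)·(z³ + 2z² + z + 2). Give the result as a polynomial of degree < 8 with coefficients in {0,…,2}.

z^4 + z^3 + 2z^2 + z + 1

Multiply in GF(3)[z]: (z + 2)·(z³ + 2z² + z + 2) = z⁴ + z³ + 2z² + z + 1.
Reduced: z⁴ + z³ + 2z² + z + 1.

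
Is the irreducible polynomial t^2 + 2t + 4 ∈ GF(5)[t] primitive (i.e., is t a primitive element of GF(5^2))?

No

Write f(t) = t^2 + 2t + 4.
|GF(5^2)^×| = 5^2 − 1 = 24. Prime factorization: 24 = 2^3·3.
f is primitive ⇔ t has order 24 in GF(5)[t]/(f), i.e. t^(24/q) ≠ 1 for each prime q | 24.
t^(12) mod f = 1
t^(8) mod f = 2t + 4.
Since t^(12) = 1, the order of t divides 12 < 24; not primitive.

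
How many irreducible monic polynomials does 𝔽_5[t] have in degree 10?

976248

Gauss's count: N_{5}(10) = (1/10) Σ_{d|10} μ(10/d)·5^d.
Divisors of 10: 1, 2, 5, 10; μ(10/d) for each: 1, -1, -1, 1.
Σ = 5^1 − 5^2 − 5^5 + 5^10 = 9762480.
N = 9762480/10 = 976248.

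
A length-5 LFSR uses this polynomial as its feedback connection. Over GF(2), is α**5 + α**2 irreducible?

No

Write g(α) = α**5 + α**2.
Check for roots in GF(2): g(0) = 0 → root; g(1) = 0 → root.
g(0) = 0, so (α) divides g(α); g is reducible.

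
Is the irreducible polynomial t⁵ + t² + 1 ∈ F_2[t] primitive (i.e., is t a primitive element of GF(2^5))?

Yes

Write f(t) = t⁵ + t² + 1.
|GF(2^5)^×| = 2^5 − 1 = 31. Prime factorization: 31 = 31.
f is primitive ⇔ t has order 31 in GF(2)[t]/(f), i.e. t^(31/q) ≠ 1 for each prime q | 31.
t^(1) mod f = t.
None equal 1, so t has full order 31; f is primitive.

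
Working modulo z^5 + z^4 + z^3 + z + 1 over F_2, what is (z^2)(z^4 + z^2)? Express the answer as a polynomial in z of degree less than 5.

Multiply in F_2[z]: (z^2)·(z^4 + z^2) = z^6 + z^4.
Reduce using z^5 ≡ z^4 + z^3 + z + 1 (mod z^5 + z^4 + z^3 + z + 1).
Reduced: z^4 + z^3 + z^2 + 1.

z^4 + z^3 + z^2 + 1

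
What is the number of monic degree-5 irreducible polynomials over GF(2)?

Gauss's count: N_{2}(5) = (1/5) Σ_{d|5} μ(5/d)·2^d.
Divisors of 5: 1, 5; μ(5/d) for each: -1, 1.
Σ = − 2^1 + 2^5 = 30.
N = 30/5 = 6.

6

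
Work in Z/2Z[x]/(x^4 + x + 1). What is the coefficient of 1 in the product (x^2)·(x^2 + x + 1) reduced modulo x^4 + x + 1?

Multiply in Z/2Z[x]: (x^2)·(x^2 + x + 1) = x^4 + x^3 + x^2.
Reduce using x^4 ≡ x + 1 (mod x^4 + x + 1).
Reduced: x^3 + x^2 + x + 1.

1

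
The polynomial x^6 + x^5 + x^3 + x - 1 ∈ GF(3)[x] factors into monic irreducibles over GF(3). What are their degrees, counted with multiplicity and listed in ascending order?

Write f(x) = x^6 + x^5 + x^3 + x - 1.
Roots in GF(3): f(0) = 2; f(1) = 0 → root; f(2) = 0 → root.
Linear factors from roots: (x - 1), (x + 1).
Complete factorization: f(x) = (x + 1)^2·(x - 1)^2·(x^2 + x - 1).
Factor degrees with multiplicity: 1 + 1 + 1 + 1 + 2 = 6.

1, 1, 1, 1, 2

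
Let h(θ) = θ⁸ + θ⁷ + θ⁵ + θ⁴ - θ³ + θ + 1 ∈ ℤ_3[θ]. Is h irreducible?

Yes

Check for roots in ℤ_3: h(0) = 1; h(1) = 2; h(2) = 1.
No roots, so no linear factors.
Monic irreducibles of degree 2 over GF(3): θ² + 1, θ² + θ - 1, θ² - θ - 1.
None of them divide h (all give nonzero remainder).
Degree-3 irreducible divisors: test the 8 monic irreducibles of degree 3 over GF(3).
None of them divide h (all give nonzero remainder).
Degree-4 irreducible divisors: test the 18 monic irreducibles of degree 4 over GF(3).
None of them divide h (all give nonzero remainder).
No irreducible factor of degree ≤ 4 exists, so h is irreducible over GF(3).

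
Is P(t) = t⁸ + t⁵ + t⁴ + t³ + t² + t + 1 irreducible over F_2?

Check for roots in F_2: P(0) = 1; P(1) = 1.
No roots, so no linear factors.
Monic irreducibles of degree 2 over GF(2): t² + t + 1.
None of them divide P (all give nonzero remainder).
Monic irreducibles of degree 3 over GF(2): t³ + t + 1, t³ + t² + 1.
None of them divide P (all give nonzero remainder).
Monic irreducibles of degree 4 over GF(2): t⁴ + t + 1, t⁴ + t³ + 1, t⁴ + t³ + t² + t + 1.
None of them divide P (all give nonzero remainder).
No irreducible factor of degree ≤ 4 exists, so P is irreducible over GF(2).

Yes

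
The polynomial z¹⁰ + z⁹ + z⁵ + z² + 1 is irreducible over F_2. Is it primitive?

Write f(z) = z¹⁰ + z⁹ + z⁵ + z² + 1.
|GF(2^10)^×| = 2^10 − 1 = 1023. Prime factorization: 1023 = 3·11·31.
f is primitive ⇔ z has order 1023 in GF(2)[z]/(f), i.e. z^(1023/q) ≠ 1 for each prime q | 1023.
z^(341) mod f = z⁷ + z⁴ + z² + z.
z^(93) mod f = z⁷ + z⁶ + z⁴ + z³ + 1.
z^(33) mod f = z⁹ + z⁷ + z⁶ + z⁵ + z³ + z² + 1.
None equal 1, so z has full order 1023; f is primitive.

Yes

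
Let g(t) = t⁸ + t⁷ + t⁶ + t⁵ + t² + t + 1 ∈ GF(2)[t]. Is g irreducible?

Yes

Check for roots in GF(2): g(0) = 1; g(1) = 1.
No roots, so no linear factors.
Monic irreducibles of degree 2 over GF(2): t² + t + 1.
None of them divide g (all give nonzero remainder).
Monic irreducibles of degree 3 over GF(2): t³ + t + 1, t³ + t² + 1.
None of them divide g (all give nonzero remainder).
Monic irreducibles of degree 4 over GF(2): t⁴ + t + 1, t⁴ + t³ + 1, t⁴ + t³ + t² + t + 1.
None of them divide g (all give nonzero remainder).
No irreducible factor of degree ≤ 4 exists, so g is irreducible over GF(2).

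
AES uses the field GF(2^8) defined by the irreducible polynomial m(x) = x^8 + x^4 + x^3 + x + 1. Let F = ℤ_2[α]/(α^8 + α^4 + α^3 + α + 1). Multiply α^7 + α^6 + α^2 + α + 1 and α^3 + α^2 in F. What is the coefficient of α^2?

0

Multiply in ℤ_2[α]: (α^7 + α^6 + α^2 + α + 1)·(α^3 + α^2) = α^10 + α^8 + α^5 + α^2.
Reduce using α^8 ≡ α^4 + α^3 + α + 1 (mod α^8 + α^4 + α^3 + α + 1).
Reduced: α^6 + α^4 + α + 1.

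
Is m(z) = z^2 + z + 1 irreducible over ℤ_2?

Yes

Check for roots in ℤ_2: m(0) = 1; m(1) = 1.
No roots. A degree-2 polynomial over a field with no linear factor is irreducible.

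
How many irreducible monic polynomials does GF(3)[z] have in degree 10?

5880

Gauss's count: N_{3}(10) = (1/10) Σ_{d|10} μ(10/d)·3^d.
Divisors of 10: 1, 2, 5, 10; μ(10/d) for each: 1, -1, -1, 1.
Σ = 3^1 − 3^2 − 3^5 + 3^10 = 58800.
N = 58800/10 = 5880.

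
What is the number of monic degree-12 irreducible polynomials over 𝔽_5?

x^(5^12) − x is the product of all monic irreducibles of degree dividing 12; Möbius inversion gives N = (1/12) Σ μ(12/d)·5^d.
Divisors of 12: 1, 2, 3, 4, 6, 12; μ(12/d) for each: 0, 1, 0, -1, -1, 1.
Σ = 5^2 − 5^4 − 5^6 + 5^12 = 244124400.
N = 244124400/12 = 20343700.

20343700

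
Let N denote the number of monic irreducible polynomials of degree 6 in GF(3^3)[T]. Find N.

Gauss's count: N_{27}(6) = (1/6) Σ_{d|6} μ(6/d)·27^d.
Divisors of 6: 1, 2, 3, 6; μ(6/d) for each: 1, -1, -1, 1.
Σ = 27^1 − 27^2 − 27^3 + 27^6 = 387400104.
N = 387400104/6 = 64566684.

64566684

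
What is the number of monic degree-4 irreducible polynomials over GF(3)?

18

Gauss's count: N_{3}(4) = (1/4) Σ_{d|4} μ(4/d)·3^d.
Divisors of 4: 1, 2, 4; μ(4/d) for each: 0, -1, 1.
Σ = − 3^2 + 3^4 = 72.
N = 72/4 = 18.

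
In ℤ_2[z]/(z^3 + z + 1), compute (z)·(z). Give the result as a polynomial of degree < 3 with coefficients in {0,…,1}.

Multiply in ℤ_2[z]: (z)·(z) = z^2.
Reduced: z^2.

z^2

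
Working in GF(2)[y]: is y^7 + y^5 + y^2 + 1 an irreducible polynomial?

No

Write P(y) = y^7 + y^5 + y^2 + 1.
Check for roots in GF(2): P(0) = 1; P(1) = 0 → root.
P(1) = 0, so (y − 1) divides P(y); P is reducible.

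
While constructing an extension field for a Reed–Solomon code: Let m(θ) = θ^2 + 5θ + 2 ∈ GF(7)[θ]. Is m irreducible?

Check for roots in GF(7): m(0) = 2; m(1) = 1; m(2) = 2; m(3) = 5; m(4) = 3; m(5) = 3; m(6) = 5.
No roots. A degree-2 polynomial over a field with no linear factor is irreducible.

Yes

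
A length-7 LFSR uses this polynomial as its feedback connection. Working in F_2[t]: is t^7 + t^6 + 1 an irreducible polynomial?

Write h(t) = t^7 + t^6 + 1.
Check for roots in F_2: h(0) = 1; h(1) = 1.
No roots, so no linear factors.
Monic irreducibles of degree 2 over GF(2): t^2 + t + 1.
None of them divide h (all give nonzero remainder).
Monic irreducibles of degree 3 over GF(2): t^3 + t + 1, t^3 + t^2 + 1.
None of them divide h (all give nonzero remainder).
No irreducible factor of degree ≤ 3 exists, so h is irreducible over GF(2).

Yes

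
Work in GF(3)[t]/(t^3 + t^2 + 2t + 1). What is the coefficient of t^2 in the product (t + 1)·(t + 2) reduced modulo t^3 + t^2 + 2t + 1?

Multiply in GF(3)[t]: (t + 1)·(t + 2) = t^2 + 2.
Reduced: t^2 + 2.

1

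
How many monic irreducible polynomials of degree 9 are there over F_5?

217000

Gauss's count: N_{5}(9) = (1/9) Σ_{d|9} μ(9/d)·5^d.
Divisors of 9: 1, 3, 9; μ(9/d) for each: 0, -1, 1.
Σ = − 5^3 + 5^9 = 1953000.
N = 1953000/9 = 217000.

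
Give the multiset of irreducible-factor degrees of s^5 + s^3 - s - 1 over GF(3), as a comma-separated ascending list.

1, 2, 2

Write f(s) = s^5 + s^3 - s - 1.
Roots in GF(3): f(0) = 2; f(1) = 0 → root; f(2) = 1.
Linear factors from roots: (s - 1).
Complete factorization: f(s) = (s - 1)·(s^2 - s - 1)^2.
Factor degrees with multiplicity: 1 + 2 + 2 = 5.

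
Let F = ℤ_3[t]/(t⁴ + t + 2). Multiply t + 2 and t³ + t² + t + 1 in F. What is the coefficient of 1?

0

Multiply in ℤ_3[t]: (t + 2)·(t³ + t² + t + 1) = t⁴ + 2.
Reduce using t⁴ ≡ 2t + 1 (mod t⁴ + t + 2).
Reduced: 2t.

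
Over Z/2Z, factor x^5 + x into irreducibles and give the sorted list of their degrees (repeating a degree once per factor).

1, 1, 1, 1, 1

Write h(x) = x^5 + x.
Roots in Z/2Z: h(0) = 0 → root; h(1) = 0 → root.
Linear factors from roots: (x), (x + 1).
Complete factorization: h(x) = (x)·(x + 1)^4.
Factor degrees with multiplicity: 1 + 1 + 1 + 1 + 1 = 5.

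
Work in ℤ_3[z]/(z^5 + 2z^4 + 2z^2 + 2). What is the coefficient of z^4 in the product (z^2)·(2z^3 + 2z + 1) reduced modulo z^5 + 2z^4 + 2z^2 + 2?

Multiply in ℤ_3[z]: (z^2)·(2z^3 + 2z + 1) = 2z^5 + 2z^3 + z^2.
Reduce using z^5 ≡ z^4 + z^2 + 1 (mod z^5 + 2z^4 + 2z^2 + 2).
Reduced: 2z^4 + 2z^3 + 2.

2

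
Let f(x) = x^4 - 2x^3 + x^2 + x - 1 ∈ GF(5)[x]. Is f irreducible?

No

Check for roots in GF(5): f(0) = 4; f(1) = 0 → root; f(2) = 0 → root; f(3) = 3; f(4) = 2.
f(1) = 0, so (x − 1) divides f(x); f is reducible.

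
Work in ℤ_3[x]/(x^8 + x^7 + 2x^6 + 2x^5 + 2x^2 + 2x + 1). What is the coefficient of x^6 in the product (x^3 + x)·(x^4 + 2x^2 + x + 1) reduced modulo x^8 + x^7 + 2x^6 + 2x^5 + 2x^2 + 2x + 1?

0

Multiply in ℤ_3[x]: (x^3 + x)·(x^4 + 2x^2 + x + 1) = x^7 + x^4 + x^2 + x.
Reduced: x^7 + x^4 + x^2 + x.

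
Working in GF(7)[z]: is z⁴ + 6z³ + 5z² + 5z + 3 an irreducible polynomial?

Yes

Write P(z) = z⁴ + 6z³ + 5z² + 5z + 3.
Check for roots in GF(7): P(0) = 3; P(1) = 6; P(2) = 6; P(3) = 5; P(4) = 1; P(5) = 2; P(6) = 5.
No roots, so no linear factors.
Degree-2 irreducible divisors: test the 21 monic irreducibles of degree 2 over GF(7).
None of them divide P (all give nonzero remainder).
No irreducible factor of degree ≤ 2 exists, so P is irreducible over GF(7).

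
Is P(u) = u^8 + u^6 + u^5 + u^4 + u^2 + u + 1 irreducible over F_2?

Yes

Check for roots in F_2: P(0) = 1; P(1) = 1.
No roots, so no linear factors.
Monic irreducibles of degree 2 over GF(2): u^2 + u + 1.
None of them divide P (all give nonzero remainder).
Monic irreducibles of degree 3 over GF(2): u^3 + u + 1, u^3 + u^2 + 1.
None of them divide P (all give nonzero remainder).
Monic irreducibles of degree 4 over GF(2): u^4 + u + 1, u^4 + u^3 + 1, u^4 + u^3 + u^2 + u + 1.
None of them divide P (all give nonzero remainder).
No irreducible factor of degree ≤ 4 exists, so P is irreducible over GF(2).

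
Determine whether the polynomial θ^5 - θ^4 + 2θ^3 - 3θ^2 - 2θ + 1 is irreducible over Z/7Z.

Yes

Write g(θ) = θ^5 - θ^4 + 2θ^3 - 3θ^2 - 2θ + 1.
Check for roots in Z/7Z: g(0) = 1; g(1) = 5; g(2) = 3; g(3) = 2; g(4) = 1; g(5) = 6; g(6) = 3.
No roots, so no linear factors.
Degree-2 irreducible divisors: test the 21 monic irreducibles of degree 2 over GF(7).
None of them divide g (all give nonzero remainder).
No irreducible factor of degree ≤ 2 exists, so g is irreducible over GF(7).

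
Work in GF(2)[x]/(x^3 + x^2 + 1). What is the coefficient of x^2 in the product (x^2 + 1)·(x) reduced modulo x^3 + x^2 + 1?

1

Multiply in GF(2)[x]: (x^2 + 1)·(x) = x^3 + x.
Reduce using x^3 ≡ x^2 + 1 (mod x^3 + x^2 + 1).
Reduced: x^2 + x + 1.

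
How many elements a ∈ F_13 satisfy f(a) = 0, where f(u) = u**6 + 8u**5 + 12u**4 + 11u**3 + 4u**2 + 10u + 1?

5

Evaluate at each of the 13 elements of F_13:
f(0) = 1; f(1) = 8; f(2) = 0 → root; f(3) = 5; f(4) = 10; f(5) = 4; f(6) = 0 → root; f(7) = 10; f(8) = 12; f(9) = 0 → root; f(10) = 0 → root; f(11) = 0 → root; f(12) = 2.
Roots: {2, 6, 9, 10, 11}.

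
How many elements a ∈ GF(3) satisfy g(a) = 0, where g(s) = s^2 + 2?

2

Evaluate at each of the 3 elements of GF(3):
g(0) = 2; g(1) = 0 → root; g(2) = 0 → root.
Roots: {1, 2}.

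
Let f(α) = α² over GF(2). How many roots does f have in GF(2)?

Evaluate at each of the 2 elements of GF(2):
f(0) = 0 → root; f(1) = 1.
Roots: {0}.

1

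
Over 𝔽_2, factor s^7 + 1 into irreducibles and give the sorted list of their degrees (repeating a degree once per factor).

Write g(s) = s^7 + 1.
Roots in 𝔽_2: g(0) = 1; g(1) = 0 → root.
Linear factors from roots: (s + 1).
Complete factorization: g(s) = (s + 1)·(s^3 + s + 1)·(s^3 + s^2 + 1).
Factor degrees with multiplicity: 1 + 3 + 3 = 7.

1, 3, 3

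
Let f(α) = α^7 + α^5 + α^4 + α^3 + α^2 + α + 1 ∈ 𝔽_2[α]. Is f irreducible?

Check for roots in 𝔽_2: f(0) = 1; f(1) = 1.
No roots, so no linear factors.
Monic irreducibles of degree 2 over GF(2): α^2 + α + 1.
None of them divide f (all give nonzero remainder).
Monic irreducibles of degree 3 over GF(2): α^3 + α + 1, α^3 + α^2 + 1.
None of them divide f (all give nonzero remainder).
No irreducible factor of degree ≤ 3 exists, so f is irreducible over GF(2).

Yes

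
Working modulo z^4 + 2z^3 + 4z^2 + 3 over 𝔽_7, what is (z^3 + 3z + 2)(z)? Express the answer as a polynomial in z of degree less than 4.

Multiply in 𝔽_7[z]: (z^3 + 3z + 2)·(z) = z^4 + 3z^2 + 2z.
Reduce using z^4 ≡ 5z^3 + 3z^2 + 4 (mod z^4 + 2z^3 + 4z^2 + 3).
Reduced: 5z^3 + 6z^2 + 2z + 4.

5z^3 + 6z^2 + 2z + 4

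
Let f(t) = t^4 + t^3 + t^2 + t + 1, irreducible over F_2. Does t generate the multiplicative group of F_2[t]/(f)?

No

|GF(2^4)^×| = 2^4 − 1 = 15. Prime factorization: 15 = 3·5.
f is primitive ⇔ t has order 15 in GF(2)[t]/(f), i.e. t^(15/q) ≠ 1 for each prime q | 15.
t^(5) mod f = 1
t^(3) mod f = t^3.
Since t^(5) = 1, the order of t divides 5 < 15; not primitive.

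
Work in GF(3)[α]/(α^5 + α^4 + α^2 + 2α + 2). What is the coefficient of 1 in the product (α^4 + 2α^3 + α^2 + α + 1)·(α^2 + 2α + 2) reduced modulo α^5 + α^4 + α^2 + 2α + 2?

2

Multiply in GF(3)[α]: (α^4 + 2α^3 + α^2 + α + 1)·(α^2 + 2α + 2) = α^6 + α^5 + α^4 + α^3 + 2α^2 + α + 2.
Reduce using α^5 ≡ 2α^4 + 2α^2 + α + 1 (mod α^5 + α^4 + α^2 + 2α + 2).
Reduced: α^4 + 2α + 2.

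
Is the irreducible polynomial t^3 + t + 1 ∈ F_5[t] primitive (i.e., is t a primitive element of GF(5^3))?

No

Write f(t) = t^3 + t + 1.
|GF(5^3)^×| = 5^3 − 1 = 124. Prime factorization: 124 = 2^2·31.
f is primitive ⇔ t has order 124 in GF(5)[t]/(f), i.e. t^(124/q) ≠ 1 for each prime q | 124.
t^(62) mod f = 1
t^(4) mod f = 4t^2 + 4t.
Since t^(62) = 1, the order of t divides 62 < 124; not primitive.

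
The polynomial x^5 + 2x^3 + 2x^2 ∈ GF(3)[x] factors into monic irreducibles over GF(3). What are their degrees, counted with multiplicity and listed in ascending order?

Write g(x) = x^5 + 2x^3 + 2x^2.
Roots in GF(3): g(0) = 0 → root; g(1) = 2; g(2) = 2.
Linear factors from roots: (x).
Complete factorization: g(x) = (x)^2·(x^3 + 2x + 2).
Factor degrees with multiplicity: 1 + 1 + 3 = 5.

1, 1, 3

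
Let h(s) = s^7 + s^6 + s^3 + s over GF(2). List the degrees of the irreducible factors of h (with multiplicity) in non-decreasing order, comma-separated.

Roots in GF(2): h(0) = 0 → root; h(1) = 0 → root.
Linear factors from roots: (s), (s + 1).
Complete factorization: h(s) = (s)·(s + 1)·(s^2 + s + 1)·(s^3 + s^2 + 1).
Factor degrees with multiplicity: 1 + 1 + 2 + 3 = 7.

1, 1, 2, 3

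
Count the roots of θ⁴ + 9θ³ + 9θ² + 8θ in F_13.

4

Write f(θ) = θ⁴ + 9θ³ + 9θ² + 8θ.
Evaluate at each of the 13 elements of F_13:
f(0) = 0 → root; f(1) = 1; f(2) = 10; f(3) = 0 → root; f(4) = 7; f(5) = 0 → root; f(6) = 11; f(7) = 5; f(8) = 10; f(9) = 0 → root; f(10) = 12; f(11) = 3; f(12) = 6.
Roots: {0, 3, 5, 9}.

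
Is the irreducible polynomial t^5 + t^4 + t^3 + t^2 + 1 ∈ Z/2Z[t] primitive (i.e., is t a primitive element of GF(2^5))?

Write f(t) = t^5 + t^4 + t^3 + t^2 + 1.
|GF(2^5)^×| = 2^5 − 1 = 31. Prime factorization: 31 = 31.
f is primitive ⇔ t has order 31 in GF(2)[t]/(f), i.e. t^(31/q) ≠ 1 for each prime q | 31.
t^(1) mod f = t.
None equal 1, so t has full order 31; f is primitive.

Yes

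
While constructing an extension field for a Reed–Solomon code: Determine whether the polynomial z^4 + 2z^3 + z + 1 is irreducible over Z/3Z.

Yes

Write m(z) = z^4 + 2z^3 + z + 1.
Check for roots in Z/3Z: m(0) = 1; m(1) = 2; m(2) = 2.
No roots, so no linear factors.
Monic irreducibles of degree 2 over GF(3): z^2 + 1, z^2 + z + 2, z^2 + 2z + 2.
None of them divide m (all give nonzero remainder).
No irreducible factor of degree ≤ 2 exists, so m is irreducible over GF(3).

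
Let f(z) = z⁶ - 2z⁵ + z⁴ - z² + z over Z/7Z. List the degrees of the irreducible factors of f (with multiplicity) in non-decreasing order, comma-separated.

Linear factors from roots: (z), (z - 1), (z - 2).
Complete factorization: f(z) = (z)·(z - 2)·(z - 1)·(z³ + z² + 2z - 3).
Factor degrees with multiplicity: 1 + 1 + 1 + 3 = 6.

1, 1, 1, 3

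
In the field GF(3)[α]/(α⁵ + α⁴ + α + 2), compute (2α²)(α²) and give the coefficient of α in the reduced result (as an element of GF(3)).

Multiply in GF(3)[α]: (2α²)·(α²) = 2α⁴.
Reduced: 2α⁴.

0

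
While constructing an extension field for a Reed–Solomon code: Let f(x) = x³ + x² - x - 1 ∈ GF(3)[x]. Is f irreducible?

Check for roots in GF(3): f(0) = 2; f(1) = 0 → root; f(2) = 0 → root.
f(1) = 0, so (x − 1) divides f(x); f is reducible.

No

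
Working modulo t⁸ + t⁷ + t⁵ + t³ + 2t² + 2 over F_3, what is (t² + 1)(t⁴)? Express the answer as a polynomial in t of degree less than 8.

t^6 + t^4

Multiply in F_3[t]: (t² + 1)·(t⁴) = t⁶ + t⁴.
Reduced: t⁶ + t⁴.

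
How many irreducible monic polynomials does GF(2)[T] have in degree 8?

30

Gauss's count: N_{2}(8) = (1/8) Σ_{d|8} μ(8/d)·2^d.
Divisors of 8: 1, 2, 4, 8; μ(8/d) for each: 0, 0, -1, 1.
Σ = − 2^4 + 2^8 = 240.
N = 240/8 = 30.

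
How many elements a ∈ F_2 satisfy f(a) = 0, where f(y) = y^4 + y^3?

2

Evaluate at each of the 2 elements of F_2:
f(0) = 0 → root; f(1) = 0 → root.
Roots: {0, 1}.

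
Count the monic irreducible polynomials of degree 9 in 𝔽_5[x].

By the necklace-counting formula, N_5(9) = (1/9) Σ_{d|9} μ(9/d)·5^d.
Divisors of 9: 1, 3, 9; μ(9/d) for each: 0, -1, 1.
Σ = − 5^3 + 5^9 = 1953000.
N = 1953000/9 = 217000.

217000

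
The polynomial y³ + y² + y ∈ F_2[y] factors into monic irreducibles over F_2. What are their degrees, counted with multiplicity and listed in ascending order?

Write f(y) = y³ + y² + y.
Roots in F_2: f(0) = 0 → root; f(1) = 1.
Linear factors from roots: (y).
Complete factorization: f(y) = (y)·(y² + y + 1).
Factor degrees with multiplicity: 1 + 2 = 3.

1, 2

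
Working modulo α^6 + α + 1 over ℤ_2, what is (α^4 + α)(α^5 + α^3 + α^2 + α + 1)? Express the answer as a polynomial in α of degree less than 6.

α^5 + α^4

Multiply in ℤ_2[α]: (α^4 + α)·(α^5 + α^3 + α^2 + α + 1) = α^9 + α^7 + α^5 + α^3 + α^2 + α.
Reduce using α^6 ≡ α + 1 (mod α^6 + α + 1).
Reduced: α^5 + α^4.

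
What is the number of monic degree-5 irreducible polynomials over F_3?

48

Gauss's count: N_{3}(5) = (1/5) Σ_{d|5} μ(5/d)·3^d.
Divisors of 5: 1, 5; μ(5/d) for each: -1, 1.
Σ = − 3^1 + 3^5 = 240.
N = 240/5 = 48.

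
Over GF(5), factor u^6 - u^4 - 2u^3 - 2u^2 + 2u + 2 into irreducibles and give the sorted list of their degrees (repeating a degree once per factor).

1, 1, 1, 1, 2

Write h(u) = u^6 - u^4 - 2u^3 - 2u^2 + 2u + 2.
Roots in GF(5): h(0) = 2; h(1) = 0 → root; h(2) = 0 → root; h(3) = 4; h(4) = 0 → root.
Linear factors from roots: (u - 1), (u - 2), (u + 1).
Complete factorization: h(u) = (u + 1)·(u - 1)·(u - 2)^2·(u^2 - u + 2).
Factor degrees with multiplicity: 1 + 1 + 1 + 1 + 2 = 6.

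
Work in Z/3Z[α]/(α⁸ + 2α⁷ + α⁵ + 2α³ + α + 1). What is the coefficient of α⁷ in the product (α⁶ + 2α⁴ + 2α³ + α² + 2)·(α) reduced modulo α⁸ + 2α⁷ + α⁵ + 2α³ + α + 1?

1

Multiply in Z/3Z[α]: (α⁶ + 2α⁴ + 2α³ + α² + 2)·(α) = α⁷ + 2α⁵ + 2α⁴ + α³ + 2α.
Reduced: α⁷ + 2α⁵ + 2α⁴ + α³ + 2α.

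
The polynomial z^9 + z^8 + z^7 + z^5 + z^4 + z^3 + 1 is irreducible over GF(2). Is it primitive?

Write f(z) = z^9 + z^8 + z^7 + z^5 + z^4 + z^3 + 1.
|GF(2^9)^×| = 2^9 − 1 = 511. Prime factorization: 511 = 7·73.
f is primitive ⇔ z has order 511 in GF(2)[z]/(f), i.e. z^(511/q) ≠ 1 for each prime q | 511.
z^(73) mod f = z^5 + z^4.
z^(7) mod f = z^7.
None equal 1, so z has full order 511; f is primitive.

Yes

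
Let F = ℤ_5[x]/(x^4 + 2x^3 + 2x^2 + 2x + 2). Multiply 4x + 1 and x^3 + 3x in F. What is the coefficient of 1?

Multiply in ℤ_5[x]: (4x + 1)·(x^3 + 3x) = 4x^4 + x^3 + 2x^2 + 3x.
Reduce using x^4 ≡ 3x^3 + 3x^2 + 3x + 3 (mod x^4 + 2x^3 + 2x^2 + 2x + 2).
Reduced: 3x^3 + 4x^2 + 2.

2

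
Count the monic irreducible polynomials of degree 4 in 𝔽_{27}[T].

By the necklace-counting formula, N_27(4) = (1/4) Σ_{d|4} μ(4/d)·27^d.
Divisors of 4: 1, 2, 4; μ(4/d) for each: 0, -1, 1.
Σ = − 27^2 + 27^4 = 530712.
N = 530712/4 = 132678.

132678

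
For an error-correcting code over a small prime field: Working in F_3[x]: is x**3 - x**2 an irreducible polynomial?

No

Write g(x) = x**3 - x**2.
Check for roots in F_3: g(0) = 0 → root; g(1) = 0 → root; g(2) = 1.
g(0) = 0, so (x) divides g(x); g is reducible.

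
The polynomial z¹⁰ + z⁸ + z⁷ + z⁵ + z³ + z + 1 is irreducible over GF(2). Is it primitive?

No

Write f(z) = z¹⁰ + z⁸ + z⁷ + z⁵ + z³ + z + 1.
|GF(2^10)^×| = 2^10 − 1 = 1023. Prime factorization: 1023 = 3·11·31.
f is primitive ⇔ z has order 1023 in GF(2)[z]/(f), i.e. z^(1023/q) ≠ 1 for each prime q | 1023.
z^(341) mod f = 1
z^(93) mod f = z⁸ + z⁷ + z⁶ + z⁵ + z⁴ + z³ + z.
z^(33) mod f = z⁸ + z⁷ + z⁶ + z².
Since z^(341) = 1, the order of z divides 341 < 1023; not primitive.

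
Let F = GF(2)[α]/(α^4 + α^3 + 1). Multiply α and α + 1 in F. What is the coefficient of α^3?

0

Multiply in GF(2)[α]: (α)·(α + 1) = α^2 + α.
Reduced: α^2 + α.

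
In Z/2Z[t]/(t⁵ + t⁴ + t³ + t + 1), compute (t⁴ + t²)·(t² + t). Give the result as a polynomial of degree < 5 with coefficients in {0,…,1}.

Multiply in Z/2Z[t]: (t⁴ + t²)·(t² + t) = t⁶ + t⁵ + t⁴ + t³.
Reduce using t⁵ ≡ t⁴ + t³ + t + 1 (mod t⁵ + t⁴ + t³ + t + 1).
Reduced: t³ + t² + t.

t^3 + t^2 + t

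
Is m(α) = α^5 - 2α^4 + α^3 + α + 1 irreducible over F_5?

Check for roots in F_5: m(0) = 1; m(1) = 2; m(2) = 1; m(3) = 2; m(4) = 1.
No roots, so no linear factors.
Degree-2 irreducible divisors: test the 10 monic irreducibles of degree 2 over GF(5).
None of them divide m (all give nonzero remainder).
No irreducible factor of degree ≤ 2 exists, so m is irreducible over GF(5).

Yes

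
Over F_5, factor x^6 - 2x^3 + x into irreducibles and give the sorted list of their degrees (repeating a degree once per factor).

Write h(x) = x^6 - 2x^3 + x.
Roots in F_5: h(0) = 0 → root; h(1) = 0 → root; h(2) = 0 → root; h(3) = 3; h(4) = 2.
Linear factors from roots: (x), (x - 1), (x - 2).
Complete factorization: h(x) = (x)·(x - 2)·(x - 1)·(x^3 - 2x^2 + 2x - 2).
Factor degrees with multiplicity: 1 + 1 + 1 + 3 = 6.

1, 1, 1, 3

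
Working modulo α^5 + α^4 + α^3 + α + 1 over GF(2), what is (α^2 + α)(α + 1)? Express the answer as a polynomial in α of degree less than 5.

α^3 + α

Multiply in GF(2)[α]: (α^2 + α)·(α + 1) = α^3 + α.
Reduced: α^3 + α.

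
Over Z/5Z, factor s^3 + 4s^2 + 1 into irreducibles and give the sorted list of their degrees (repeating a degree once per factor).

Write h(s) = s^3 + 4s^2 + 1.
Roots in Z/5Z: h(0) = 1; h(1) = 1; h(2) = 0 → root; h(3) = 4; h(4) = 4.
Linear factors from roots: (s + 3).
Complete factorization: h(s) = (s + 3)·(s^2 + s + 2).
Factor degrees with multiplicity: 1 + 2 = 3.

1, 2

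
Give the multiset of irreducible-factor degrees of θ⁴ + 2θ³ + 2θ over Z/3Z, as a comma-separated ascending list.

Write h(θ) = θ⁴ + 2θ³ + 2θ.
Roots in Z/3Z: h(0) = 0 → root; h(1) = 2; h(2) = 0 → root.
Linear factors from roots: (θ), (θ + 1).
Complete factorization: h(θ) = (θ)·(θ + 1)·(θ² + θ + 2).
Factor degrees with multiplicity: 1 + 1 + 2 = 4.

1, 1, 2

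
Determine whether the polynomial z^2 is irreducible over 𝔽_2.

No

Write m(z) = z^2.
Check for roots in 𝔽_2: m(0) = 0 → root; m(1) = 1.
m(0) = 0, so (z) divides m(z); m is reducible.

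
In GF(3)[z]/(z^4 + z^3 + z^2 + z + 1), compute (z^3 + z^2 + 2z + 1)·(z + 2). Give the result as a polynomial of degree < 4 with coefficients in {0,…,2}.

2z^3 + z + 1

Multiply in GF(3)[z]: (z^3 + z^2 + 2z + 1)·(z + 2) = z^4 + z^2 + 2z + 2.
Reduce using z^4 ≡ 2z^3 + 2z^2 + 2z + 2 (mod z^4 + z^3 + z^2 + z + 1).
Reduced: 2z^3 + z + 1.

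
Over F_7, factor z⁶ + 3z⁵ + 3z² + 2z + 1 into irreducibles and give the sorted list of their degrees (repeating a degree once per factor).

1, 2, 3

Write h(z) = z⁶ + 3z⁵ + 3z² + 2z + 1.
Linear factors from roots: (z + 1).
Complete factorization: h(z) = (z + 1)·(z² + z + 3)·(z³ + z² + z - 2).
Factor degrees with multiplicity: 1 + 2 + 3 = 6.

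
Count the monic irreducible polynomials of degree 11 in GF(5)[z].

The number of monic irreducibles of degree 11 over GF(5) is (1/11)·Σ_{d∣11} μ(11/d) 5^d.
Divisors of 11: 1, 11; μ(11/d) for each: -1, 1.
Σ = − 5^1 + 5^11 = 48828120.
N = 48828120/11 = 4438920.

4438920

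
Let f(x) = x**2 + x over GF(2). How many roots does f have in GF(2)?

2

Evaluate at each of the 2 elements of GF(2):
f(0) = 0 → root; f(1) = 0 → root.
Roots: {0, 1}.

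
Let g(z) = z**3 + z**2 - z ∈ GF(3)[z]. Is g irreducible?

No

Check for roots in GF(3): g(0) = 0 → root; g(1) = 1; g(2) = 1.
g(0) = 0, so (z) divides g(z); g is reducible.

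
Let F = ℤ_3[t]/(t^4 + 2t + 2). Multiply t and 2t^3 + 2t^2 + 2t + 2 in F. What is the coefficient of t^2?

Multiply in ℤ_3[t]: (t)·(2t^3 + 2t^2 + 2t + 2) = 2t^4 + 2t^3 + 2t^2 + 2t.
Reduce using t^4 ≡ t + 1 (mod t^4 + 2t + 2).
Reduced: 2t^3 + 2t^2 + t + 2.

2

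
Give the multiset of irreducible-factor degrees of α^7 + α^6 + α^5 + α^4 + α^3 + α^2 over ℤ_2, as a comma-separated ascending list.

Write g(α) = α^7 + α^6 + α^5 + α^4 + α^3 + α^2.
Roots in ℤ_2: g(0) = 0 → root; g(1) = 0 → root.
Linear factors from roots: (α), (α + 1).
Complete factorization: g(α) = (α + 1)·(α)^2·(α^2 + α + 1)^2.
Factor degrees with multiplicity: 1 + 1 + 1 + 2 + 2 = 7.

1, 1, 1, 2, 2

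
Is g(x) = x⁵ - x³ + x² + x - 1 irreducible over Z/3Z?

Check for roots in Z/3Z: g(0) = 2; g(1) = 1; g(2) = 2.
No roots, so no linear factors.
Monic irreducibles of degree 2 over GF(3): x² + 1, x² + x - 1, x² - x - 1.
None of them divide g (all give nonzero remainder).
No irreducible factor of degree ≤ 2 exists, so g is irreducible over GF(3).

Yes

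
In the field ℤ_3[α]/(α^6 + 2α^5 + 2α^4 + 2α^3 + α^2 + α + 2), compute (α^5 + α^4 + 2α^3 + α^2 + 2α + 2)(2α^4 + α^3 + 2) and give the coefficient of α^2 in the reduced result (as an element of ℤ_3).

Multiply in ℤ_3[α]: (α^5 + α^4 + 2α^3 + α^2 + 2α + 2)·(2α^4 + α^3 + 2) = 2α^9 + 2α^7 + α^6 + α^5 + 2α^4 + 2α^2 + α + 1.
Reduce using α^6 ≡ α^5 + α^4 + α^3 + 2α^2 + 2α + 1 (mod α^6 + 2α^5 + 2α^4 + 2α^3 + α^2 + α + 2).
Reduced: 2α^3 + 2α^2 + 2α.

2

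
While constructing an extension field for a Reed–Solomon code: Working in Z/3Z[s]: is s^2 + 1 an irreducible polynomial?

Write f(s) = s^2 + 1.
Check for roots in Z/3Z: f(0) = 1; f(1) = 2; f(2) = 2.
No roots. A degree-2 polynomial over a field with no linear factor is irreducible.

Yes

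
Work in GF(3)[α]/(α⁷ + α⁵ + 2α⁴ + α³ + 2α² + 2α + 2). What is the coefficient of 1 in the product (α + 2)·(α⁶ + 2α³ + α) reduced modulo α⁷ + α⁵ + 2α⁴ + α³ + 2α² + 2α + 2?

1

Multiply in GF(3)[α]: (α + 2)·(α⁶ + 2α³ + α) = α⁷ + 2α⁶ + 2α⁴ + α³ + α² + 2α.
Reduce using α⁷ ≡ 2α⁵ + α⁴ + 2α³ + α² + α + 1 (mod α⁷ + α⁵ + 2α⁴ + α³ + 2α² + 2α + 2).
Reduced: 2α⁶ + 2α⁵ + 2α² + 1.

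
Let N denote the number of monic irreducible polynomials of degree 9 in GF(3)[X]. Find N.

2184

The number of monic irreducibles of degree 9 over GF(3) is (1/9)·Σ_{d∣9} μ(9/d) 3^d.
Divisors of 9: 1, 3, 9; μ(9/d) for each: 0, -1, 1.
Σ = − 3^3 + 3^9 = 19656.
N = 19656/9 = 2184.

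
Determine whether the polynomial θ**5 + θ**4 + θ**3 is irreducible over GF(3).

No

Write f(θ) = θ**5 + θ**4 + θ**3.
Check for roots in GF(3): f(0) = 0 → root; f(1) = 0 → root; f(2) = 2.
f(0) = 0, so (θ) divides f(θ); f is reducible.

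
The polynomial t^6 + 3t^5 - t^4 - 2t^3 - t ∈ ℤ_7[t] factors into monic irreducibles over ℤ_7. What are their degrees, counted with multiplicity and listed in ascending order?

1, 1, 1, 1, 2

Write g(t) = t^6 + 3t^5 - t^4 - 2t^3 - t.
Linear factors from roots: (t), (t - 1), (t - 2), (t + 1).
Complete factorization: g(t) = (t)·(t + 1)·(t - 2)·(t - 1)·(t^2 - 2t + 3).
Factor degrees with multiplicity: 1 + 1 + 1 + 1 + 2 = 6.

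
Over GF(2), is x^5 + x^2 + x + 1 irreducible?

No

Write h(x) = x^5 + x^2 + x + 1.
Check for roots in GF(2): h(0) = 1; h(1) = 0 → root.
h(1) = 0, so (x − 1) divides h(x); h is reducible.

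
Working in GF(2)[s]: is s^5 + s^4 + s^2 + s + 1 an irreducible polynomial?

Yes

Write h(s) = s^5 + s^4 + s^2 + s + 1.
Check for roots in GF(2): h(0) = 1; h(1) = 1.
No roots, so no linear factors.
Monic irreducibles of degree 2 over GF(2): s^2 + s + 1.
None of them divide h (all give nonzero remainder).
No irreducible factor of degree ≤ 2 exists, so h is irreducible over GF(2).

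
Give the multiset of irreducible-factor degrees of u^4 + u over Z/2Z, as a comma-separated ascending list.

1, 1, 2

Write h(u) = u^4 + u.
Roots in Z/2Z: h(0) = 0 → root; h(1) = 0 → root.
Linear factors from roots: (u), (u + 1).
Complete factorization: h(u) = (u)·(u + 1)·(u^2 + u + 1).
Factor degrees with multiplicity: 1 + 1 + 2 = 4.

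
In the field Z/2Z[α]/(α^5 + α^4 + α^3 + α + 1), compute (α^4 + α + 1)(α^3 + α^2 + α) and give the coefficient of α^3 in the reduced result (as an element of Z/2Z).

1

Multiply in Z/2Z[α]: (α^4 + α + 1)·(α^3 + α^2 + α) = α^7 + α^6 + α^5 + α^4 + α.
Reduce using α^5 ≡ α^4 + α^3 + α + 1 (mod α^5 + α^4 + α^3 + α + 1).
Reduced: α^4 + α^3 + α^2 + α.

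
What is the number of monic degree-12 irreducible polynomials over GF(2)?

335

The number of monic irreducibles of degree 12 over GF(2) is (1/12)·Σ_{d∣12} μ(12/d) 2^d.
Divisors of 12: 1, 2, 3, 4, 6, 12; μ(12/d) for each: 0, 1, 0, -1, -1, 1.
Σ = 2^2 − 2^4 − 2^6 + 2^12 = 4020.
N = 4020/12 = 335.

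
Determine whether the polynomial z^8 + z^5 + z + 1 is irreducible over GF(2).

Write f(z) = z^8 + z^5 + z + 1.
Check for roots in GF(2): f(0) = 1; f(1) = 0 → root.
f(1) = 0, so (z − 1) divides f(z); f is reducible.

No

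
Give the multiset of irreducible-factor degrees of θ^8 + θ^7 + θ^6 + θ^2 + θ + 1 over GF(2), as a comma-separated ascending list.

Write f(θ) = θ^8 + θ^7 + θ^6 + θ^2 + θ + 1.
Roots in GF(2): f(0) = 1; f(1) = 0 → root.
Linear factors from roots: (θ + 1).
Complete factorization: f(θ) = (θ + 1)^2·(θ^2 + θ + 1)^3.
Factor degrees with multiplicity: 1 + 1 + 2 + 2 + 2 = 8.

1, 1, 2, 2, 2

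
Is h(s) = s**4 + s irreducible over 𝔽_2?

No

Check for roots in 𝔽_2: h(0) = 0 → root; h(1) = 0 → root.
h(0) = 0, so (s) divides h(s); h is reducible.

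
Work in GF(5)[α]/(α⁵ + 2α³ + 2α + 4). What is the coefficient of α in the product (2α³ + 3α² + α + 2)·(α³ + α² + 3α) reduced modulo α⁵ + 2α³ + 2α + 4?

3

Multiply in GF(5)[α]: (2α³ + 3α² + α + 2)·(α³ + α² + 3α) = 2α⁶ + 2α³ + α.
Reduce using α⁵ ≡ 3α³ + 3α + 1 (mod α⁵ + 2α³ + 2α + 4).
Reduced: α⁴ + 2α³ + α² + 3α.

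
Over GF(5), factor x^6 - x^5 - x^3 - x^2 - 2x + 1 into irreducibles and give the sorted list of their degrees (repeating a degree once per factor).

1, 1, 4

Write f(x) = x^6 - x^5 - x^3 - x^2 - 2x + 1.
Roots in GF(5): f(0) = 1; f(1) = 2; f(2) = 2; f(3) = 0 → root; f(4) = 0 → root.
Linear factors from roots: (x + 2), (x + 1).
Complete factorization: f(x) = (x + 1)·(x + 2)·(x^4 + x^3 + 2x - 2).
Factor degrees with multiplicity: 1 + 1 + 4 = 6.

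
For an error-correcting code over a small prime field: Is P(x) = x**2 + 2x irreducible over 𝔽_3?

Check for roots in 𝔽_3: P(0) = 0 → root; P(1) = 0 → root; P(2) = 2.
P(0) = 0, so (x) divides P(x); P is reducible.

No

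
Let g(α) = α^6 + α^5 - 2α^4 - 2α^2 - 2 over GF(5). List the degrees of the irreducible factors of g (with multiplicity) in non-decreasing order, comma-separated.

Roots in GF(5): g(0) = 3; g(1) = 1; g(2) = 4; g(3) = 0 → root; g(4) = 4.
Linear factors from roots: (α + 2).
Complete factorization: g(α) = (α + 2)^3·(α^3 + α + 1).
Factor degrees with multiplicity: 1 + 1 + 1 + 3 = 6.

1, 1, 1, 3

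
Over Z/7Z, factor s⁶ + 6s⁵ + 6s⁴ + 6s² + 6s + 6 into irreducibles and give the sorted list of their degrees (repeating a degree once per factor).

Write h(s) = s⁶ + 6s⁵ + 6s⁴ + 6s² + 6s + 6.
Linear factors from roots: (s + 4), (s + 2), (s + 1).
Complete factorization: h(s) = (s + 1)·(s + 2)·(s + 4)^2·(s² + 2s + 5).
Factor degrees with multiplicity: 1 + 1 + 1 + 1 + 2 = 6.

1, 1, 1, 1, 2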